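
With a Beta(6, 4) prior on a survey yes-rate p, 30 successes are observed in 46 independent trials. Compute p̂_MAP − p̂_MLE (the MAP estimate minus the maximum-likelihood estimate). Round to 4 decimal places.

Posterior is Beta(36, 20); MAP = (36−1)/(56−2) = 35/54 ≈ 0.64815.
MLE ignores the prior: p̂_MLE = k/n = 30/46 ≈ 0.65217.
Difference = 35/54 − 30/46 = -5/1242 ≈ -0.0040.

MAP − MLE = -0.0040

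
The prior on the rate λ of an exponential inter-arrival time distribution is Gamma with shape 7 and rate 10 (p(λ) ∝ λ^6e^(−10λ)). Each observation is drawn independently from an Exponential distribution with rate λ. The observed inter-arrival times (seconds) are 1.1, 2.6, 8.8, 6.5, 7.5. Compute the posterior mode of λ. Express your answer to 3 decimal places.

λ̂_MAP = 0.301

The Exponential(rate=λ) likelihood is ∝ λ^n e^(−λΣtᵢ). Here n = 5 and Σtᵢ = 1.1 + 2.6 + 8.8 + 6.5 + 7.5 = 26.5.
Posterior ∝ λ^6e^(−10λ) · λ^5e^(−26.5λ) = λ^11e^(−36.5λ), i.e. Gamma(12, 36.5).
Mode = (a−1)/b = 11/36.5 ≈ 0.301.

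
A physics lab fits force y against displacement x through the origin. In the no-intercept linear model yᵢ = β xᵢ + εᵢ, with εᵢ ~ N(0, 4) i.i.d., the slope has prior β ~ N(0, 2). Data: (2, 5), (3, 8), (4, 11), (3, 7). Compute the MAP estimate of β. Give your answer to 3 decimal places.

β̂_MAP = 2.475

log p(β | y) = −Σ(yᵢ − βxᵢ)²/(2·4) − β²/(2·2) + const.
Setting the derivative to zero: Σxᵢ(yᵢ − βxᵢ)/4 − β/2 = 0, so β = Σxᵢyᵢ / (Σxᵢ² + σ²/τ²).
Σxᵢyᵢ = 2·5 + 3·8 + 4·11 + 3·7 = 99; Σxᵢ² = 38; σ²/τ² = 2.
β̂_MAP = 99 / (38 + 2) = 99/40 ≈ 2.475.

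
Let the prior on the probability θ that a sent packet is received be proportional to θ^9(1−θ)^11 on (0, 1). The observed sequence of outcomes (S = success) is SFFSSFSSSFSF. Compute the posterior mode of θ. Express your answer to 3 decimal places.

The prior density ∝ θ^9(1−θ)^11 is the kernel of Beta(10, 12).
Data: 7 successes in 12 trials (from the sequence). The binomial likelihood contributes θ^7(1−θ)^5, so the posterior is Beta(10+7, 12+5) = Beta(17, 17).
For Beta(a, b) with a, b > 1 the mode is (a−1)/(a+b−2) = 16/32 ≈ 0.500.

θ̂_MAP = 0.500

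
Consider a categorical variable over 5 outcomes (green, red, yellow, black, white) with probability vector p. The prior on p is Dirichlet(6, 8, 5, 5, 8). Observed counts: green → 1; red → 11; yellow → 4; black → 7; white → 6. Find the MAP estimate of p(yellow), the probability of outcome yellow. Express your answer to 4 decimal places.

MAP estimate of p(yellow) = 0.1429

The posterior is Dirichlet(αᵢ + nᵢ) = Dirichlet(7, 19, 9, 12, 14).
For a Dirichlet(a₁,…,a_K) with all aᵢ > 1, the mode has j-th component (aⱼ − 1)/(Σaᵢ − K).
Here Σaᵢ = 61 and K = 5, so p(yellow) = (9 − 1)/(61 − 5) = 8/56 ≈ 0.1429.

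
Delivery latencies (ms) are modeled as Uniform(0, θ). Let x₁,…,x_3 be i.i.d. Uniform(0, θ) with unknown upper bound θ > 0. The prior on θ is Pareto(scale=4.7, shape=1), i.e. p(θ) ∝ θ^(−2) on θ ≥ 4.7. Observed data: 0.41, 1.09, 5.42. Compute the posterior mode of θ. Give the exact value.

θ̂_MAP = 5.42

The Uniform(0, θ) likelihood is θ^(−n) for θ ≥ max(xᵢ), zero otherwise. Here max(xᵢ) = 5.42.
Posterior ∝ θ^(−2) · θ^(−3) = θ^(−5) on θ ≥ max(4.7, 5.42) = 5.42.
This density is strictly decreasing in θ, so the posterior mode lies at the lower boundary of the support.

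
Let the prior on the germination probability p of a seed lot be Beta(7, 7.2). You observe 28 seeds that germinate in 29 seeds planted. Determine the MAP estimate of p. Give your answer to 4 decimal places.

Prior: Beta(7, 7.2).
Data: 28 successes in 29 trials. The binomial likelihood contributes p^28(1−p)^1, so the posterior is Beta(7+28, 7.2+1) = Beta(35, 8.2).
For Beta(a, b) with a, b > 1 the mode is (a−1)/(a+b−2) = 34/41.2 ≈ 0.8252.

p̂_MAP = 0.8252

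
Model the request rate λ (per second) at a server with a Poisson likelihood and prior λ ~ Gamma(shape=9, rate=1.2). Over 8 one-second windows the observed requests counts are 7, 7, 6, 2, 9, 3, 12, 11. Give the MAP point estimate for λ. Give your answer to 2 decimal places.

Σxᵢ = 7+7+6+2+9+3+12+11 = 57, with n = 8.
Posterior ∝ λ^8e^(−1.2λ) · λ^57e^(−8λ) = λ^65e^(−9.2λ), i.e. Gamma(shape=66, rate=9.2).
The mode of a Gamma(a, b) with a ≥ 1 (shape–rate) is (a−1)/b = 65/9.2 ≈ 7.07.

λ̂_MAP = 7.07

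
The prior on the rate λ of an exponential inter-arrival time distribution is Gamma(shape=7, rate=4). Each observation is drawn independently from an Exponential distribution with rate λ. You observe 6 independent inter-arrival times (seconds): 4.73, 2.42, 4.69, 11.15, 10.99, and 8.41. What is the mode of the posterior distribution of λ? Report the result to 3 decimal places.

λ̂_MAP = 0.259

The Exponential(rate=λ) likelihood is ∝ λ^n e^(−λΣtᵢ). Here n = 6 and Σtᵢ = 4.73 + 2.42 + 4.69 + 11.15 + 10.99 + 8.41 = 42.39.
Posterior ∝ λ^6e^(−4λ) · λ^6e^(−42.39λ) = λ^12e^(−46.39λ), i.e. Gamma(13, 46.39).
Mode = (a−1)/b = 12/46.39 ≈ 0.259.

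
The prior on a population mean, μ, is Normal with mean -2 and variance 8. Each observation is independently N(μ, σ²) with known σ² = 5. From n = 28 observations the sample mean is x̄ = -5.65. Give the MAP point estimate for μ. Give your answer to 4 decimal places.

μ̂_MAP = -5.5703

n = 28, x̄ = -5.65.
For a Normal prior and Normal likelihood with known variance, the posterior is Normal; its mode equals its mean, the precision-weighted average.
Prior precision 1/σ₀² = 1/8 = 0.125; data precision n/σ² = 28/5 = 5.6.
μ̂ = (0.125·(-2) + 5.6·(-5.65)) / (0.125 + 5.6) = (-31.89)/5.725 = -6378/1145 ≈ -5.5703.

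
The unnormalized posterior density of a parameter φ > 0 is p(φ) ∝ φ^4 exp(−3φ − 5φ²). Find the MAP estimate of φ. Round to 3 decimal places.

ℓ'(φ) = 4/φ − 3 − 10φ. Setting this to zero and multiplying by φ: 10φ² + 3φ − 4 = 0.
φ = (−3 + √(3² + 4·10·4)) / (2·10) = (−3 + √169) / 20 = (−3 + 13)/20 = 1/2.
ℓ''(φ) = −4/φ² − 10 < 0, confirming a maximum.

φ̂_MAP = 0.500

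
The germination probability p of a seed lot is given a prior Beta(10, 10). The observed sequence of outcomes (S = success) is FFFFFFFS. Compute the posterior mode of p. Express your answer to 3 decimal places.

p̂_MAP = 0.385

Prior: Beta(10, 10).
Data: 1 success in 8 trials (from the sequence). The binomial likelihood contributes p(1−p)^7, so the posterior is Beta(10+1, 10+7) = Beta(11, 17).
For Beta(a, b) with a, b > 1 the mode is (a−1)/(a+b−2) = 10/26 ≈ 0.385.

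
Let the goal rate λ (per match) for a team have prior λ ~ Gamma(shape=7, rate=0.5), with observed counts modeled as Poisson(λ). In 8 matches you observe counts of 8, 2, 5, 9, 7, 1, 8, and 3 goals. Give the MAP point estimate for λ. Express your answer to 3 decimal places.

Σxᵢ = 8+2+5+9+7+1+8+3 = 43, with n = 8.
Posterior ∝ λ^6e^(−0.5λ) · λ^43e^(−8λ) = λ^49e^(−8.5λ), i.e. Gamma(shape=50, rate=8.5).
The mode of a Gamma(a, b) with a ≥ 1 (shape–rate) is (a−1)/b = 49/8.5 ≈ 5.765.

λ̂_MAP = 5.765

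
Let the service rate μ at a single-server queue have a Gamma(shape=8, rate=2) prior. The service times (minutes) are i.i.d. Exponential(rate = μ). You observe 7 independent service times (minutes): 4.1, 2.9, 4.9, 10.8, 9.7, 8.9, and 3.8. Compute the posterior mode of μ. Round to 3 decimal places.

The Exponential(rate=μ) likelihood is ∝ μ^n e^(−μΣtᵢ). Here n = 7 and Σtᵢ = 4.1 + 2.9 + 4.9 + 10.8 + 9.7 + 8.9 + 3.8 = 45.1.
Posterior ∝ μ^7e^(−2μ) · μ^7e^(−45.1μ) = μ^14e^(−47.1μ), i.e. Gamma(15, 47.1).
Mode = (a−1)/b = 14/47.1 ≈ 0.297.

μ̂_MAP = 0.297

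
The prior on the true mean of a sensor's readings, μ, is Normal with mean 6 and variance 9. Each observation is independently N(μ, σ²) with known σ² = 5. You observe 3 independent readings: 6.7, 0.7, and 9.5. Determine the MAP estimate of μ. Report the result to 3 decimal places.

n = 3; x̄ = (6.7 + 0.7 + 9.5)/3 = 16.9/3 = 169/30 ≈ 5.6333.
For a Normal prior and Normal likelihood with known variance, the posterior is Normal; its mode equals its mean, the precision-weighted average.
Prior precision 1/σ₀² = 1/9; data precision n/σ² = 3/5 = 0.6.
μ̂ = ((1/9)·6 + 0.6·(169/30)) / (1/9 + 0.6) = (607/150)/(32/45) = 5.690625 ≈ 5.691.

μ̂_MAP = 5.691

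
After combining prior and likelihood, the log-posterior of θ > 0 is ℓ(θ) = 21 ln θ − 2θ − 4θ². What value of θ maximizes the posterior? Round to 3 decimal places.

θ̂_MAP = 1.500

ℓ'(θ) = 21/θ − 2 − 8θ. Setting this to zero and multiplying by θ: 8θ² + 2θ − 21 = 0.
θ = (−2 + √(2² + 4·8·21)) / (2·8) = (−2 + √676) / 16 = (−2 + 26)/16 = 3/2.
ℓ''(θ) = −21/θ² − 8 < 0, confirming a maximum.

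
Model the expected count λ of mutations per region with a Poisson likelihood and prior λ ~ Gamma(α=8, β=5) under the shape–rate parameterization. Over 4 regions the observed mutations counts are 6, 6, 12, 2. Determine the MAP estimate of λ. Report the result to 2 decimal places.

Σxᵢ = 6+6+12+2 = 26, with n = 4.
Posterior ∝ λ^7e^(−5λ) · λ^26e^(−4λ) = λ^33e^(−9λ), i.e. Gamma(shape=34, rate=9).
The mode of a Gamma(a, b) with a ≥ 1 (shape–rate) is (a−1)/b = 33/9 ≈ 3.67.

λ̂_MAP = 3.67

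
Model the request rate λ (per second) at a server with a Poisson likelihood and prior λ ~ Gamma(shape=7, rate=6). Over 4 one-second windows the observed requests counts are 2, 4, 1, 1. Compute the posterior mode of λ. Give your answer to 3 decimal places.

λ̂_MAP = 1.400

Σxᵢ = 2+4+1+1 = 8, with n = 4.
Posterior ∝ λ^6e^(−6λ) · λ^8e^(−4λ) = λ^14e^(−10λ), i.e. Gamma(shape=15, rate=10).
The mode of a Gamma(a, b) with a ≥ 1 (shape–rate) is (a−1)/b = 14/10 ≈ 1.400.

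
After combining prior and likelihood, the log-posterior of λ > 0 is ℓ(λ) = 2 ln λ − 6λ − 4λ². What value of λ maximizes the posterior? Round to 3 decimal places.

λ̂_MAP = 0.250

ℓ'(λ) = 2/λ − 6 − 8λ. Setting this to zero and multiplying by λ: 8λ² + 6λ − 2 = 0.
λ = (−6 + √(6² + 4·8·2)) / (2·8) = (−6 + √100) / 16 = (−6 + 10)/16 = 1/4.
ℓ''(λ) = −2/λ² − 8 < 0, confirming a maximum.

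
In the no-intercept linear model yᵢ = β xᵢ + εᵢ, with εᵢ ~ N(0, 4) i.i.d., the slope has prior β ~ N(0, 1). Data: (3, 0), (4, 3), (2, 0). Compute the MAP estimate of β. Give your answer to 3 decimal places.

log p(β | y) = −Σ(yᵢ − βxᵢ)²/(2·4) − β²/(2·1) + const.
Setting the derivative to zero: Σxᵢ(yᵢ − βxᵢ)/4 − β/1 = 0, so β = Σxᵢyᵢ / (Σxᵢ² + σ²/τ²).
Σxᵢyᵢ = 3·0 + 4·3 + 2·0 = 12; Σxᵢ² = 29; σ²/τ² = 4.
β̂_MAP = 12 / (29 + 4) = 12/33 ≈ 0.364.

β̂_MAP = 0.364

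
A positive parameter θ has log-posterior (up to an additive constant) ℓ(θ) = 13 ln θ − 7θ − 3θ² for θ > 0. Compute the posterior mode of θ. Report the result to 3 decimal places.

θ̂_MAP = 1.000

ℓ'(θ) = 13/θ − 7 − 6θ. Setting this to zero and multiplying by θ: 6θ² + 7θ − 13 = 0.
θ = (−7 + √(7² + 4·6·13)) / (2·6) = (−7 + √361) / 12 = (−7 + 19)/12 = 1.
ℓ''(θ) = −13/θ² − 6 < 0, confirming a maximum.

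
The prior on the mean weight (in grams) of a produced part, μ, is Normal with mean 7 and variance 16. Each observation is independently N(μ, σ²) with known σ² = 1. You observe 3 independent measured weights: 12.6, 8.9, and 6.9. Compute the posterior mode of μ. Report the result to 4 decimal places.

n = 3; x̄ = (12.6 + 8.9 + 6.9)/3 = 28.4/3 = 142/15 ≈ 9.4667.
For a Normal prior and Normal likelihood with known variance, the posterior is Normal; its mode equals its mean, the precision-weighted average.
Prior precision 1/σ₀² = 1/16 = 0.0625; data precision n/σ² = 3/1 = 3.
μ̂ = (0.0625·7 + 3·(142/15)) / (0.0625 + 3) = 28.8375/3.0625 = 2307/245 ≈ 9.4163.

μ̂_MAP = 9.4163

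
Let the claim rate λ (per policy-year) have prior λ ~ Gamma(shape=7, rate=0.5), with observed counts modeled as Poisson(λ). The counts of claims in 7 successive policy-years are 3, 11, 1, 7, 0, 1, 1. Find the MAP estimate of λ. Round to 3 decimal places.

Σxᵢ = 3+11+1+7+0+1+1 = 24, with n = 7.
Posterior ∝ λ^6e^(−0.5λ) · λ^24e^(−7λ) = λ^30e^(−7.5λ), i.e. Gamma(shape=31, rate=7.5).
The mode of a Gamma(a, b) with a ≥ 1 (shape–rate) is (a−1)/b = 30/7.5 ≈ 4.000.

λ̂_MAP = 4.000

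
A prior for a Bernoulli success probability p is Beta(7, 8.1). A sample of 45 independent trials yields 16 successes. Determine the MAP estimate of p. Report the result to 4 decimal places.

Prior: Beta(7, 8.1).
Data: 16 successes in 45 trials. The binomial likelihood contributes p^16(1−p)^29, so the posterior is Beta(7+16, 8.1+29) = Beta(23, 37.1).
For Beta(a, b) with a, b > 1 the mode is (a−1)/(a+b−2) = 22/58.1 ≈ 0.3787.

p̂_MAP = 0.3787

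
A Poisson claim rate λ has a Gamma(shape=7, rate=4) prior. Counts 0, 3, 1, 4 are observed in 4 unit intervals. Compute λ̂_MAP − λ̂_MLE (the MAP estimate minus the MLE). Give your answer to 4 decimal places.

Σxᵢ = 8. Posterior is Gamma(15, 8); MAP = (15−1)/8 = 14/8 ≈ 1.75000.
MLE = x̄ = 8/4 ≈ 2.00000.
Difference = 14/8 − 8/4 = -1/4 ≈ -0.2500.

MAP − MLE = -0.2500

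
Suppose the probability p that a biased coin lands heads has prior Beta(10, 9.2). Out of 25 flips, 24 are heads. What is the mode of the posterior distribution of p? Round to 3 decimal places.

p̂_MAP = 0.782

Prior: Beta(10, 9.2).
Data: 24 successes in 25 trials. The binomial likelihood contributes p^24(1−p)^1, so the posterior is Beta(10+24, 9.2+1) = Beta(34, 10.2).
For Beta(a, b) with a, b > 1 the mode is (a−1)/(a+b−2) = 33/42.2 ≈ 0.782.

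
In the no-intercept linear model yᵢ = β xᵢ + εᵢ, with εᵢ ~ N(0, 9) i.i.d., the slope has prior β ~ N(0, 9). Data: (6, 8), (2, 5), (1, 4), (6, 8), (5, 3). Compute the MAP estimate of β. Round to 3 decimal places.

β̂_MAP = 1.214

log p(β | y) = −Σ(yᵢ − βxᵢ)²/(2·9) − β²/(2·9) + const.
Setting the derivative to zero: Σxᵢ(yᵢ − βxᵢ)/9 − β/9 = 0, so β = Σxᵢyᵢ / (Σxᵢ² + σ²/τ²).
Σxᵢyᵢ = 6·8 + 2·5 + 1·4 + 6·8 + 5·3 = 125; Σxᵢ² = 102; σ²/τ² = 1.
β̂_MAP = 125 / (102 + 1) = 125/103 ≈ 1.214.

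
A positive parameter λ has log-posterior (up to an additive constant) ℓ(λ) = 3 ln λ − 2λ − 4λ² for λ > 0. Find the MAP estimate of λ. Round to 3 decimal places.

λ̂_MAP = 0.500

ℓ'(λ) = 3/λ − 2 − 8λ. Setting this to zero and multiplying by λ: 8λ² + 2λ − 3 = 0.
λ = (−2 + √(2² + 4·8·3)) / (2·8) = (−2 + √100) / 16 = (−2 + 10)/16 = 1/2.
ℓ''(λ) = −3/λ² − 8 < 0, confirming a maximum.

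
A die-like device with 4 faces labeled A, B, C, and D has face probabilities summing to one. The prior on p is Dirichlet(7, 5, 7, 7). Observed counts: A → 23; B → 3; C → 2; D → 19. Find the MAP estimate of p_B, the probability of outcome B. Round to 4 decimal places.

The posterior is Dirichlet(αᵢ + nᵢ) = Dirichlet(30, 8, 9, 26).
For a Dirichlet(a₁,…,a_K) with all aᵢ > 1, the mode has j-th component (aⱼ − 1)/(Σaᵢ − K).
Here Σaᵢ = 73 and K = 4, so p_B = (8 − 1)/(73 − 4) = 7/69 ≈ 0.1014.

MAP estimate of p_B = 0.1014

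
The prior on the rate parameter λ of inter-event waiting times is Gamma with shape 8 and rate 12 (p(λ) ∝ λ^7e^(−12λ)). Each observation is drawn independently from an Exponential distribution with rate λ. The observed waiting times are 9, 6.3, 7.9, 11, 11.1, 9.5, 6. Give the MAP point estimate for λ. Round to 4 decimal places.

λ̂_MAP = 0.1923

The Exponential(rate=λ) likelihood is ∝ λ^n e^(−λΣtᵢ). Here n = 7 and Σtᵢ = 9 + 6.3 + 7.9 + 11 + 11.1 + 9.5 + 6 = 60.8.
Posterior ∝ λ^7e^(−12λ) · λ^7e^(−60.8λ) = λ^14e^(−72.8λ), i.e. Gamma(15, 72.8).
Mode = (a−1)/b = 14/72.8 ≈ 0.1923.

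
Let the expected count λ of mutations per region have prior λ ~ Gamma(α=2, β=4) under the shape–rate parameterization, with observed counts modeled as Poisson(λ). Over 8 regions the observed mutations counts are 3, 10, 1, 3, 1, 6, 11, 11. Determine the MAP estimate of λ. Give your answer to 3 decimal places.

Σxᵢ = 3+10+1+3+1+6+11+11 = 46, with n = 8.
Posterior ∝ λe^(−4λ) · λ^46e^(−8λ) = λ^47e^(−12λ), i.e. Gamma(shape=48, rate=12).
The mode of a Gamma(a, b) with a ≥ 1 (shape–rate) is (a−1)/b = 47/12 ≈ 3.917.

λ̂_MAP = 3.917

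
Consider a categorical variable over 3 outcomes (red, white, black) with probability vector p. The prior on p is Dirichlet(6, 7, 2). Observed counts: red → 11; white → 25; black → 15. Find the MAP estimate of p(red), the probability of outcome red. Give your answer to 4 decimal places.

The posterior is Dirichlet(αᵢ + nᵢ) = Dirichlet(17, 32, 17).
For a Dirichlet(a₁,…,a_K) with all aᵢ > 1, the mode has j-th component (aⱼ − 1)/(Σaᵢ − K).
Here Σaᵢ = 66 and K = 3, so p(red) = (17 − 1)/(66 − 3) = 16/63 ≈ 0.2540.

MAP estimate of p(red) = 0.2540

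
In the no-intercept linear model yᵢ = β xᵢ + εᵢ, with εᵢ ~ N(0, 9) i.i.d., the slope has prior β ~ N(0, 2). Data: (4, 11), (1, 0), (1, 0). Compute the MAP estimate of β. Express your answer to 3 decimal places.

β̂_MAP = 1.956

log p(β | y) = −Σ(yᵢ − βxᵢ)²/(2·9) − β²/(2·2) + const.
Setting the derivative to zero: Σxᵢ(yᵢ − βxᵢ)/9 − β/2 = 0, so β = Σxᵢyᵢ / (Σxᵢ² + σ²/τ²).
Σxᵢyᵢ = 4·11 + 1·0 + 1·0 = 44; Σxᵢ² = 18; σ²/τ² = 4.5.
β̂_MAP = 44 / (18 + 4.5) = 44/22.5 ≈ 1.956.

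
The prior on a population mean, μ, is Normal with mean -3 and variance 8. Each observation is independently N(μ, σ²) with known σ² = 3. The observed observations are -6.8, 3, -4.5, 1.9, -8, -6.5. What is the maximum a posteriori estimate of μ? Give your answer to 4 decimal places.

n = 6; x̄ = ((-6.8) + 3 + (-4.5) + 1.9 + (-8) + (-6.5))/6 = -20.9/6 = -209/60 ≈ -3.4833.
For a Normal prior and Normal likelihood with known variance, the posterior is Normal; its mode equals its mean, the precision-weighted average.
Prior precision 1/σ₀² = 1/8 = 0.125; data precision n/σ² = 6/3 = 2.
μ̂ = (0.125·(-3) + 2·(-209/60)) / (0.125 + 2) = (-881/120)/2.125 = -881/255 ≈ -3.4549.

μ̂_MAP = -3.4549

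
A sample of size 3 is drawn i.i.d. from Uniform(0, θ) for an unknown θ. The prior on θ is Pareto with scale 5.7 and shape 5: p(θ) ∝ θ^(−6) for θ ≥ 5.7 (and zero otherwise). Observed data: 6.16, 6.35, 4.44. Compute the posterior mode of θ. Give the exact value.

The Uniform(0, θ) likelihood is θ^(−n) for θ ≥ max(xᵢ), zero otherwise. Here max(xᵢ) = 6.35.
Posterior ∝ θ^(−6) · θ^(−3) = θ^(−9) on θ ≥ max(5.7, 6.35) = 6.35.
This density is strictly decreasing in θ, so the posterior mode lies at the lower boundary of the support.

θ̂_MAP = 6.35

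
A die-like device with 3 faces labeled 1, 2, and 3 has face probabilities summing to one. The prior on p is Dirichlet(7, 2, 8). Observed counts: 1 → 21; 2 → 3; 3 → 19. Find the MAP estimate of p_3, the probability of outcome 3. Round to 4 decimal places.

The posterior is Dirichlet(αᵢ + nᵢ) = Dirichlet(28, 5, 27).
For a Dirichlet(a₁,…,a_K) with all aᵢ > 1, the mode has j-th component (aⱼ − 1)/(Σaᵢ − K).
Here Σaᵢ = 60 and K = 3, so p_3 = (27 − 1)/(60 − 3) = 26/57 ≈ 0.4561.

MAP estimate: 0.4561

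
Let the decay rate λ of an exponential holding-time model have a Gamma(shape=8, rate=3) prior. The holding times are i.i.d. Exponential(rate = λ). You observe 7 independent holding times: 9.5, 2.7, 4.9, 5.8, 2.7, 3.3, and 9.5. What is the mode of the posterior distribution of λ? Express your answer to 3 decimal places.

λ̂_MAP = 0.338

The Exponential(rate=λ) likelihood is ∝ λ^n e^(−λΣtᵢ). Here n = 7 and Σtᵢ = 9.5 + 2.7 + 4.9 + 5.8 + 2.7 + 3.3 + 9.5 = 38.4.
Posterior ∝ λ^7e^(−3λ) · λ^7e^(−38.4λ) = λ^14e^(−41.4λ), i.e. Gamma(15, 41.4).
Mode = (a−1)/b = 14/41.4 ≈ 0.338.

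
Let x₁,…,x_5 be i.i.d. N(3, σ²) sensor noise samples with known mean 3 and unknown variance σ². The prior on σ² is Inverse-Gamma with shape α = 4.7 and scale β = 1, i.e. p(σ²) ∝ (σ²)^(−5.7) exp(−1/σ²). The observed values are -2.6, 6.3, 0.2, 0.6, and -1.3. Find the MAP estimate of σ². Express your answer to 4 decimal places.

σ̂²_MAP = 4.6549

Sum of squared deviations about the known mean: SS = (-2.6−3)² + (6.3−3)² + (0.2−3)² + (0.6−3)² + (-1.3−3)² = 74.34.
The Normal likelihood contributes (σ²)^(−n/2) exp(−SS/(2σ²)), so the posterior is Inverse-Gamma(α + n/2, β + SS/2) = Inverse-Gamma(7.2, 38.17).
The mode of Inverse-Gamma(a, b) is b/(a+1) = 38.17/8.2 ≈ 4.6549.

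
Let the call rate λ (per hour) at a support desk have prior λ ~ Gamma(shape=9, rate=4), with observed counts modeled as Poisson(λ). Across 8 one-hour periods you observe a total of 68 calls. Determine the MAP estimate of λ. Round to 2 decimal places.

λ̂_MAP = 6.33

Σxᵢ = 68, n = 8.
Posterior ∝ λ^8e^(−4λ) · λ^68e^(−8λ) = λ^76e^(−12λ), i.e. Gamma(shape=77, rate=12).
The mode of a Gamma(a, b) with a ≥ 1 (shape–rate) is (a−1)/b = 76/12 ≈ 6.33.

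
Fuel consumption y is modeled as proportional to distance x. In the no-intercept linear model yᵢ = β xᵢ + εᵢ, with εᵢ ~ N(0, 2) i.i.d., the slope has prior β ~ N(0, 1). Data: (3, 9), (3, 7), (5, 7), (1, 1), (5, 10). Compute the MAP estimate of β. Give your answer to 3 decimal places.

β̂_MAP = 1.887

log p(β | y) = −Σ(yᵢ − βxᵢ)²/(2·2) − β²/(2·1) + const.
Setting the derivative to zero: Σxᵢ(yᵢ − βxᵢ)/2 − β/1 = 0, so β = Σxᵢyᵢ / (Σxᵢ² + σ²/τ²).
Σxᵢyᵢ = 3·9 + 3·7 + 5·7 + 1·1 + 5·10 = 134; Σxᵢ² = 69; σ²/τ² = 2.
β̂_MAP = 134 / (69 + 2) = 134/71 ≈ 1.887.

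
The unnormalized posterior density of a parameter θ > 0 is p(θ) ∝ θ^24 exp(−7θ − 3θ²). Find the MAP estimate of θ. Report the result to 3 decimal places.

θ̂_MAP = 1.500

ℓ'(θ) = 24/θ − 7 − 6θ. Setting this to zero and multiplying by θ: 6θ² + 7θ − 24 = 0.
θ = (−7 + √(7² + 4·6·24)) / (2·6) = (−7 + √625) / 12 = (−7 + 25)/12 = 3/2.
ℓ''(θ) = −24/θ² − 6 < 0, confirming a maximum.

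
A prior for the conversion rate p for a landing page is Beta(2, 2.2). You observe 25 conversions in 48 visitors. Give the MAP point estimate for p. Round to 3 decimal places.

Prior: Beta(2, 2.2).
Data: 25 successes in 48 trials. The binomial likelihood contributes p^25(1−p)^23, so the posterior is Beta(2+25, 2.2+23) = Beta(27, 25.2).
For Beta(a, b) with a, b > 1 the mode is (a−1)/(a+b−2) = 26/50.2 ≈ 0.518.

p̂_MAP = 0.518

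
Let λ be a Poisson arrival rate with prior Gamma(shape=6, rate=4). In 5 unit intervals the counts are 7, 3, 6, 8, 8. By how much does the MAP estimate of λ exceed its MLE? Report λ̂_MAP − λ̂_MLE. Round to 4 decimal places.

MAP − MLE = -2.2889

Σxᵢ = 32. Posterior is Gamma(38, 9); MAP = (38−1)/9 = 37/9 ≈ 4.11111.
MLE = x̄ = 32/5 ≈ 6.40000.
Difference = 37/9 − 32/5 = -103/45 ≈ -2.2889.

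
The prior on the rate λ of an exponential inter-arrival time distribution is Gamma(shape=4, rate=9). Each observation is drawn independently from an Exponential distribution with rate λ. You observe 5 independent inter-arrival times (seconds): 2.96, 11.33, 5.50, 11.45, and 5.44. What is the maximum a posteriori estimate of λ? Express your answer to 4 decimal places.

The Exponential(rate=λ) likelihood is ∝ λ^n e^(−λΣtᵢ). Here n = 5 and Σtᵢ = 2.96 + 11.33 + 5.50 + 11.45 + 5.44 = 36.68.
Posterior ∝ λ^3e^(−9λ) · λ^5e^(−36.68λ) = λ^8e^(−45.68λ), i.e. Gamma(9, 45.68).
Mode = (a−1)/b = 8/45.68 ≈ 0.1751.

λ̂_MAP = 0.1751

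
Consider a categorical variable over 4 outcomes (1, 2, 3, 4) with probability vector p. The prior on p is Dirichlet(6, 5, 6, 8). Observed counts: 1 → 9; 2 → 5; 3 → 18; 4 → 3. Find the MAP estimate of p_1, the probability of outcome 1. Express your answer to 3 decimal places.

The posterior is Dirichlet(αᵢ + nᵢ) = Dirichlet(15, 10, 24, 11).
For a Dirichlet(a₁,…,a_K) with all aᵢ > 1, the mode has j-th component (aⱼ − 1)/(Σaᵢ − K).
Here Σaᵢ = 60 and K = 4, so p_1 = (15 − 1)/(60 − 4) = 14/56 ≈ 0.250.

MAP estimate: 0.250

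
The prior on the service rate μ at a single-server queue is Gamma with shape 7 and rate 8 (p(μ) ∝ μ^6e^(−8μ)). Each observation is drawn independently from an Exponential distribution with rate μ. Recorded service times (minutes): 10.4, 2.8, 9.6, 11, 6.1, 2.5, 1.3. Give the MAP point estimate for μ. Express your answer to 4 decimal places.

The Exponential(rate=μ) likelihood is ∝ μ^n e^(−μΣtᵢ). Here n = 7 and Σtᵢ = 10.4 + 2.8 + 9.6 + 11 + 6.1 + 2.5 + 1.3 = 43.7.
Posterior ∝ μ^6e^(−8μ) · μ^7e^(−43.7μ) = μ^13e^(−51.7μ), i.e. Gamma(14, 51.7).
Mode = (a−1)/b = 13/51.7 ≈ 0.2515.

μ̂_MAP = 0.2515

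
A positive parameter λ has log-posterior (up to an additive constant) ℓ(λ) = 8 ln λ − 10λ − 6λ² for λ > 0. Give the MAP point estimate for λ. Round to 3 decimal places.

λ̂_MAP = 0.500

ℓ'(λ) = 8/λ − 10 − 12λ. Setting this to zero and multiplying by λ: 12λ² + 10λ − 8 = 0.
λ = (−10 + √(10² + 4·12·8)) / (2·12) = (−10 + √484) / 24 = (−10 + 22)/24 = 1/2.
ℓ''(λ) = −8/λ² − 12 < 0, confirming a maximum.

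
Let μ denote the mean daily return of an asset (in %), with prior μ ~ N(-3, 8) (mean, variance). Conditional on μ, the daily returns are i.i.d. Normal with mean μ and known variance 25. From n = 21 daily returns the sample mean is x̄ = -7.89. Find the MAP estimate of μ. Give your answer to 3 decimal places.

μ̂_MAP = -7.257

n = 21, x̄ = -7.89.
For a Normal prior and Normal likelihood with known variance, the posterior is Normal; its mode equals its mean, the precision-weighted average.
Prior precision 1/σ₀² = 1/8 = 0.125; data precision n/σ² = 21/25 = 0.84.
μ̂ = (0.125·(-3) + 0.84·(-7.89)) / (0.125 + 0.84) = (-7.0026)/0.965 = -35013/4825 ≈ -7.257.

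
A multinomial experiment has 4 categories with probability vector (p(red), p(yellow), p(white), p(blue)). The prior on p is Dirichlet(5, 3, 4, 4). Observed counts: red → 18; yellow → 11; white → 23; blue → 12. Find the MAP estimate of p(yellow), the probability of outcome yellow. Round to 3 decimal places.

The posterior is Dirichlet(αᵢ + nᵢ) = Dirichlet(23, 14, 27, 16).
For a Dirichlet(a₁,…,a_K) with all aᵢ > 1, the mode has j-th component (aⱼ − 1)/(Σaᵢ − K).
Here Σaᵢ = 80 and K = 4, so p(yellow) = (14 − 1)/(80 − 4) = 13/76 ≈ 0.171.

MAP estimate of p(yellow) = 0.171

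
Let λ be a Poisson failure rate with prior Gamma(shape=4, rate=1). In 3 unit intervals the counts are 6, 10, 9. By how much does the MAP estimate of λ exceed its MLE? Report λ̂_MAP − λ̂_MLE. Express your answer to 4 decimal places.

Σxᵢ = 25. Posterior is Gamma(29, 4); MAP = (29−1)/4 = 28/4 ≈ 7.00000.
MLE = x̄ = 25/3 ≈ 8.33333.
Difference = 28/4 − 25/3 = -4/3 ≈ -1.3333.

MAP − MLE = -1.3333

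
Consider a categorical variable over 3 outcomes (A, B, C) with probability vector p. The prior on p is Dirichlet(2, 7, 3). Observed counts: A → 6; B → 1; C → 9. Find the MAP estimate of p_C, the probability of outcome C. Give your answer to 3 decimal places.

MAP estimate of p_C = 0.440

The posterior is Dirichlet(αᵢ + nᵢ) = Dirichlet(8, 8, 12).
For a Dirichlet(a₁,…,a_K) with all aᵢ > 1, the mode has j-th component (aⱼ − 1)/(Σaᵢ − K).
Here Σaᵢ = 28 and K = 3, so p_C = (12 − 1)/(28 − 3) = 11/25 ≈ 0.440.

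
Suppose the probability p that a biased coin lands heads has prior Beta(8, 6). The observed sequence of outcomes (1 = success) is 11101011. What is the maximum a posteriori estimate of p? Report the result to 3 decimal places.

p̂_MAP = 0.650

Prior: Beta(8, 6).
Data: 6 successes in 8 trials (from the sequence). The binomial likelihood contributes p^6(1−p)^2, so the posterior is Beta(8+6, 6+2) = Beta(14, 8).
For Beta(a, b) with a, b > 1 the mode is (a−1)/(a+b−2) = 13/20 ≈ 0.650.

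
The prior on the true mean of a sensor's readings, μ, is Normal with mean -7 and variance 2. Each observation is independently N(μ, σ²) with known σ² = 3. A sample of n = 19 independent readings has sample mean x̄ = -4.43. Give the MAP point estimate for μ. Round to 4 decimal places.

n = 19, x̄ = -4.43.
For a Normal prior and Normal likelihood with known variance, the posterior is Normal; its mode equals its mean, the precision-weighted average.
Prior precision 1/σ₀² = 1/2 = 0.5; data precision n/σ² = 19/3.
μ̂ = (0.5·(-7) + (19/3)·(-4.43)) / (0.5 + 19/3) = (-9467/300)/(41/6) = -9467/2050 ≈ -4.6180.

μ̂_MAP = -4.6180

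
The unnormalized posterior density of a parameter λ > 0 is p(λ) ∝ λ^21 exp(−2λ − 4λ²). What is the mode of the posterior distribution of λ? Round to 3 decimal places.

ℓ'(λ) = 21/λ − 2 − 8λ. Setting this to zero and multiplying by λ: 8λ² + 2λ − 21 = 0.
λ = (−2 + √(2² + 4·8·21)) / (2·8) = (−2 + √676) / 16 = (−2 + 26)/16 = 3/2.
ℓ''(λ) = −21/λ² − 8 < 0, confirming a maximum.

λ̂_MAP = 1.500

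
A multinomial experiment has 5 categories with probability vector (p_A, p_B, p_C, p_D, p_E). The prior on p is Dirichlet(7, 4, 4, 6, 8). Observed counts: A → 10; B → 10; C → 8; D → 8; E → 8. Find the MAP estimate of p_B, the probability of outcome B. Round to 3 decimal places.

The posterior is Dirichlet(αᵢ + nᵢ) = Dirichlet(17, 14, 12, 14, 16).
For a Dirichlet(a₁,…,a_K) with all aᵢ > 1, the mode has j-th component (aⱼ − 1)/(Σaᵢ − K).
Here Σaᵢ = 73 and K = 5, so p_B = (14 − 1)/(73 − 5) = 13/68 ≈ 0.191.

MAP estimate of p_B = 0.191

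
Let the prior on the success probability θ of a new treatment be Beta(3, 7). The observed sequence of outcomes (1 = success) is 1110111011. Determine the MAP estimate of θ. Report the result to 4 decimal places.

θ̂_MAP = 0.5556

Prior: Beta(3, 7).
Data: 8 successes in 10 trials (from the sequence). The binomial likelihood contributes θ^8(1−θ)^2, so the posterior is Beta(3+8, 7+2) = Beta(11, 9).
For Beta(a, b) with a, b > 1 the mode is (a−1)/(a+b−2) = 10/18 ≈ 0.5556.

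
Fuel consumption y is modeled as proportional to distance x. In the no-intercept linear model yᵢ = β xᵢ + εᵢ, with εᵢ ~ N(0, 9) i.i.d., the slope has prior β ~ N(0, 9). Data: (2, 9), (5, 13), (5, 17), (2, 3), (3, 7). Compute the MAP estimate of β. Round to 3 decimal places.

β̂_MAP = 2.868

log p(β | y) = −Σ(yᵢ − βxᵢ)²/(2·9) − β²/(2·9) + const.
Setting the derivative to zero: Σxᵢ(yᵢ − βxᵢ)/9 − β/9 = 0, so β = Σxᵢyᵢ / (Σxᵢ² + σ²/τ²).
Σxᵢyᵢ = 2·9 + 5·13 + 5·17 + 2·3 + 3·7 = 195; Σxᵢ² = 67; σ²/τ² = 1.
β̂_MAP = 195 / (67 + 1) = 195/68 ≈ 2.868.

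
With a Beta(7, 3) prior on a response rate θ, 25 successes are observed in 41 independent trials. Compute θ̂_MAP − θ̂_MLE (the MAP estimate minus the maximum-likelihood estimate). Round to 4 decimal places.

MAP − MLE = 0.0229

Posterior is Beta(32, 19); MAP = (32−1)/(51−2) = 31/49 ≈ 0.63265.
MLE ignores the prior: θ̂_MLE = k/n = 25/41 ≈ 0.60976.
Difference = 31/49 − 25/41 = 46/2009 ≈ 0.0229.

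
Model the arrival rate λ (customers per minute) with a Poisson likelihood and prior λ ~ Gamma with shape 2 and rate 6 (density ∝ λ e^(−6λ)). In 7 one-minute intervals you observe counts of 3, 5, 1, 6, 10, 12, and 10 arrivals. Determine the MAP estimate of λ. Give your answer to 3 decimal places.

Σxᵢ = 3+5+1+6+10+12+10 = 47, with n = 7.
Posterior ∝ λe^(−6λ) · λ^47e^(−7λ) = λ^48e^(−13λ), i.e. Gamma(shape=49, rate=13).
The mode of a Gamma(a, b) with a ≥ 1 (shape–rate) is (a−1)/b = 48/13 ≈ 3.692.

λ̂_MAP = 3.692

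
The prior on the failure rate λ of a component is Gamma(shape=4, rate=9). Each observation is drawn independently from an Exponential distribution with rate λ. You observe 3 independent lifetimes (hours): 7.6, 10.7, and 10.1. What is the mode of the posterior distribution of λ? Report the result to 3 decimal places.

The Exponential(rate=λ) likelihood is ∝ λ^n e^(−λΣtᵢ). Here n = 3 and Σtᵢ = 7.6 + 10.7 + 10.1 = 28.4.
Posterior ∝ λ^3e^(−9λ) · λ^3e^(−28.4λ) = λ^6e^(−37.4λ), i.e. Gamma(7, 37.4).
Mode = (a−1)/b = 6/37.4 ≈ 0.160.

λ̂_MAP = 0.160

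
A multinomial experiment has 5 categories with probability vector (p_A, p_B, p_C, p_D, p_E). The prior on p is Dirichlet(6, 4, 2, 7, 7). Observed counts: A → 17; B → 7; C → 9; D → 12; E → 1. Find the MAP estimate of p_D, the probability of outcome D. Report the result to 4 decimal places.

The posterior is Dirichlet(αᵢ + nᵢ) = Dirichlet(23, 11, 11, 19, 8).
For a Dirichlet(a₁,…,a_K) with all aᵢ > 1, the mode has j-th component (aⱼ − 1)/(Σaᵢ − K).
Here Σaᵢ = 72 and K = 5, so p_D = (19 − 1)/(72 − 5) = 18/67 ≈ 0.2687.

MAP estimate of p_D = 0.2687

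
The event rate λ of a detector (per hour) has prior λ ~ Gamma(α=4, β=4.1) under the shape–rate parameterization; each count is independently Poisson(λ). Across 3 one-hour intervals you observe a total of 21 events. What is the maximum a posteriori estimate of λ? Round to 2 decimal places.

Σxᵢ = 21, n = 3.
Posterior ∝ λ^3e^(−4.1λ) · λ^21e^(−3λ) = λ^24e^(−7.1λ), i.e. Gamma(shape=25, rate=7.1).
The mode of a Gamma(a, b) with a ≥ 1 (shape–rate) is (a−1)/b = 24/7.1 ≈ 3.38.

λ̂_MAP = 3.38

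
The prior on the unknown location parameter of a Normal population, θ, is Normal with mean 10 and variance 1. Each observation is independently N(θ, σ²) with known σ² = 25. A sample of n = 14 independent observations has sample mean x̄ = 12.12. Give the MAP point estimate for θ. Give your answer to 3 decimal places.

n = 14, x̄ = 12.12.
For a Normal prior and Normal likelihood with known variance, the posterior is Normal; its mode equals its mean, the precision-weighted average.
Prior precision 1/σ₀² = 1/1 = 1; data precision n/σ² = 14/25 = 0.56.
θ̂ = (1·10 + 0.56·12.12) / (1 + 0.56) = 16.7872/1.56 = 10492/975 ≈ 10.761.

θ̂_MAP = 10.761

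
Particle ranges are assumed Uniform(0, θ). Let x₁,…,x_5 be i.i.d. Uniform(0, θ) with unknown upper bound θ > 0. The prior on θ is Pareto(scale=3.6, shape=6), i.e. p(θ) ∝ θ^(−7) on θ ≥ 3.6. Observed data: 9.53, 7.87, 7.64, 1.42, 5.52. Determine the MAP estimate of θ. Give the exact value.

θ̂_MAP = 9.53

The Uniform(0, θ) likelihood is θ^(−n) for θ ≥ max(xᵢ), zero otherwise. Here max(xᵢ) = 9.53.
Posterior ∝ θ^(−7) · θ^(−5) = θ^(−12) on θ ≥ max(3.6, 9.53) = 9.53.
This density is strictly decreasing in θ, so the posterior mode lies at the lower boundary of the support.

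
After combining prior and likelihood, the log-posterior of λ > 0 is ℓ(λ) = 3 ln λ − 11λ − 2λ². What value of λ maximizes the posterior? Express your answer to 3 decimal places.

λ̂_MAP = 0.250

ℓ'(λ) = 3/λ − 11 − 4λ. Setting this to zero and multiplying by λ: 4λ² + 11λ − 3 = 0.
λ = (−11 + √(11² + 4·4·3)) / (2·4) = (−11 + √169) / 8 = (−11 + 13)/8 = 1/4.
ℓ''(λ) = −3/λ² − 4 < 0, confirming a maximum.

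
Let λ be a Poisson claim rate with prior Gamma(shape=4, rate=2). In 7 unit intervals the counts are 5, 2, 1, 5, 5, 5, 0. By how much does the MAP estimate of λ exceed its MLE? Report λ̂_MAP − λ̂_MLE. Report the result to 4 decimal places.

Σxᵢ = 23. Posterior is Gamma(27, 9); MAP = (27−1)/9 = 26/9 ≈ 2.88889.
MLE = x̄ = 23/7 ≈ 3.28571.
Difference = 26/9 − 23/7 = -25/63 ≈ -0.3968.

MAP − MLE = -0.3968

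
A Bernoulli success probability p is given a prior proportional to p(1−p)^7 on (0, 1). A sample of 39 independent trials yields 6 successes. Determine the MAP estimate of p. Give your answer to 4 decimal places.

The prior density ∝ p(1−p)^7 is the kernel of Beta(2, 8).
Data: 6 successes in 39 trials. The binomial likelihood contributes p^6(1−p)^33, so the posterior is Beta(2+6, 8+33) = Beta(8, 41).
For Beta(a, b) with a, b > 1 the mode is (a−1)/(a+b−2) = 7/47 ≈ 0.1489.

p̂_MAP = 0.1489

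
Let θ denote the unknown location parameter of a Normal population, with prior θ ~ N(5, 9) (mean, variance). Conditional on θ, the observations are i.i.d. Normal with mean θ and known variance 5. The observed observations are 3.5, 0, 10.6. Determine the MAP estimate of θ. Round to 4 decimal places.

n = 3; x̄ = (3.5 + 0 + 10.6)/3 = 14.1/3 = 4.7.
For a Normal prior and Normal likelihood with known variance, the posterior is Normal; its mode equals its mean, the precision-weighted average.
Prior precision 1/σ₀² = 1/9; data precision n/σ² = 3/5 = 0.6.
θ̂ = ((1/9)·5 + 0.6·4.7) / (1/9 + 0.6) = (1519/450)/(32/45) = 4.746875 ≈ 4.7469.

θ̂_MAP = 4.7469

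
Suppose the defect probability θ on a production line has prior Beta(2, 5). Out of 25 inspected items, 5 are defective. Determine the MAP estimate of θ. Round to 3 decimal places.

Prior: Beta(2, 5).
Data: 5 successes in 25 trials. The binomial likelihood contributes θ^5(1−θ)^20, so the posterior is Beta(2+5, 5+20) = Beta(7, 25).
For Beta(a, b) with a, b > 1 the mode is (a−1)/(a+b−2) = 6/30 ≈ 0.200.

θ̂_MAP = 0.200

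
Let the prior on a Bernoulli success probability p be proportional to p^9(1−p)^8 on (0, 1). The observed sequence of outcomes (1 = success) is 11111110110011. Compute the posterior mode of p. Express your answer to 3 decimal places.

p̂_MAP = 0.645

The prior density ∝ p^9(1−p)^8 is the kernel of Beta(10, 9).
Data: 11 successes in 14 trials (from the sequence). The binomial likelihood contributes p^11(1−p)^3, so the posterior is Beta(10+11, 9+3) = Beta(21, 12).
For Beta(a, b) with a, b > 1 the mode is (a−1)/(a+b−2) = 20/31 ≈ 0.645.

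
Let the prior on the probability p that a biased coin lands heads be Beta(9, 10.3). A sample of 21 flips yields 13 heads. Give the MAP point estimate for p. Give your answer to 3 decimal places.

Prior: Beta(9, 10.3).
Data: 13 successes in 21 trials. The binomial likelihood contributes p^13(1−p)^8, so the posterior is Beta(9+13, 10.3+8) = Beta(22, 18.3).
For Beta(a, b) with a, b > 1 the mode is (a−1)/(a+b−2) = 21/38.3 ≈ 0.548.

p̂_MAP = 0.548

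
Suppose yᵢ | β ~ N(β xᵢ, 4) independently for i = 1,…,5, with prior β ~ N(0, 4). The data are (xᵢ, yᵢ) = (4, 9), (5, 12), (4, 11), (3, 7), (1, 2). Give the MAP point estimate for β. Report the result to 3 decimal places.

log p(β | y) = −Σ(yᵢ − βxᵢ)²/(2·4) − β²/(2·4) + const.
Setting the derivative to zero: Σxᵢ(yᵢ − βxᵢ)/4 − β/4 = 0, so β = Σxᵢyᵢ / (Σxᵢ² + σ²/τ²).
Σxᵢyᵢ = 4·9 + 5·12 + 4·11 + 3·7 + 1·2 = 163; Σxᵢ² = 67; σ²/τ² = 1.
β̂_MAP = 163 / (67 + 1) = 163/68 ≈ 2.397.

β̂_MAP = 2.397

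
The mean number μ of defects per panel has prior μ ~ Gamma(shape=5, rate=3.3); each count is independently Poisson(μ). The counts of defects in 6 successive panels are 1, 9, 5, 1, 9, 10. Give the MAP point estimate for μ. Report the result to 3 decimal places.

μ̂_MAP = 4.194

Σxᵢ = 1+9+5+1+9+10 = 35, with n = 6.
Posterior ∝ μ^4e^(−3.3μ) · μ^35e^(−6μ) = μ^39e^(−9.3μ), i.e. Gamma(shape=40, rate=9.3).
The mode of a Gamma(a, b) with a ≥ 1 (shape–rate) is (a−1)/b = 39/9.3 ≈ 4.194.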